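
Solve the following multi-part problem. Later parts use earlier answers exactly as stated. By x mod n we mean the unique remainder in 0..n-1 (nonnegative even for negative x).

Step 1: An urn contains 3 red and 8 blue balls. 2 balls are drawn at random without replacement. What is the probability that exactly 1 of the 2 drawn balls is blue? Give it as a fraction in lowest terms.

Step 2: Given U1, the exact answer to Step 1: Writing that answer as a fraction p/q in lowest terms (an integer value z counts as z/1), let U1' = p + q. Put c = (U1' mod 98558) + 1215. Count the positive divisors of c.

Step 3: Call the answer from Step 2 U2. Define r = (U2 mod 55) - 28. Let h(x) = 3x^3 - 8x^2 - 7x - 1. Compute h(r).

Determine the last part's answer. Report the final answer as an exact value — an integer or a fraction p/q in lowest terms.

-45913

Step 1: total draws C(11,2) = 55; favorable C(8,1)*C(3,1) = 24; P = 24/55; answer 24/55
Step 2: U1 = 24/55; threaded value p + q = 79; c = 1294; 1294 = 2 * 647; number of divisors = (1+1) * (1+1) = 4; answer 4
Step 3: U2 = 4; r = -24; 3*(-24)^3 - 8*(-24)^2 - 7*(-24)^1 - 1 = (-41472) + (-4608) + (168) + (-1) = -45913; answer -45913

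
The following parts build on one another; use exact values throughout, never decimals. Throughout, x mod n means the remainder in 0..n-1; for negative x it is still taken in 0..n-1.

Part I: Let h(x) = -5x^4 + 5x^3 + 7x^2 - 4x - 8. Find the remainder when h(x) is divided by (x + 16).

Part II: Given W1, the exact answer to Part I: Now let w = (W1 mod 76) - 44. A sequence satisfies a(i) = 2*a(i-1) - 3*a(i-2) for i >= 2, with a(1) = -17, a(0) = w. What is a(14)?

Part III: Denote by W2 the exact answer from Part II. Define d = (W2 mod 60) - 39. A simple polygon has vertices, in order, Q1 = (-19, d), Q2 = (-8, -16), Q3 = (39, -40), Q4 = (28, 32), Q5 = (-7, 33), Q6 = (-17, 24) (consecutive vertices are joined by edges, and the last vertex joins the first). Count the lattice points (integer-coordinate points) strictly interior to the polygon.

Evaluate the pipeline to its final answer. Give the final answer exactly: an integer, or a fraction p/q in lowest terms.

Part I: remainder = value at the root: -5*(-16)^4 + 5*(-16)^3 + 7*(-16)^2 - 4*(-16)^1 - 8 = (-327680) + (-20480) + (1792) + (64) + (-8) = -346312; answer -346312
Part II: W1 = -346312; w = -24; a(2) = 2*(-17) - 3*(-24) = 38; iterating: a(2)=38, a(3)=127, a(4)=140, a(5)=-101, a(6)=-622, a(7)=-941, a(8)=-16, a(9)=2791, a(10)=5630, a(11)=2887, a(12)=-11116, a(13)=-30893, a(14)=-28438; answer -28438
Part III: W2 = -28438; d = -37; cross terms: (-19*-16 - -8*-37)=8, (-8*-40 - 39*-16)=944, (39*32 - 28*-40)=2368, (28*33 - -7*32)=1148, (-7*24 - -17*33)=393, (-17*-37 - -19*24)=1085; twice the area = |5946| = 5946; area = 2973; boundary points = 1 + 1 + 1 + 1 + 1 + 1 = 6; strictly interior points = area - boundary/2 + 1 = 2971; answer 2971

2971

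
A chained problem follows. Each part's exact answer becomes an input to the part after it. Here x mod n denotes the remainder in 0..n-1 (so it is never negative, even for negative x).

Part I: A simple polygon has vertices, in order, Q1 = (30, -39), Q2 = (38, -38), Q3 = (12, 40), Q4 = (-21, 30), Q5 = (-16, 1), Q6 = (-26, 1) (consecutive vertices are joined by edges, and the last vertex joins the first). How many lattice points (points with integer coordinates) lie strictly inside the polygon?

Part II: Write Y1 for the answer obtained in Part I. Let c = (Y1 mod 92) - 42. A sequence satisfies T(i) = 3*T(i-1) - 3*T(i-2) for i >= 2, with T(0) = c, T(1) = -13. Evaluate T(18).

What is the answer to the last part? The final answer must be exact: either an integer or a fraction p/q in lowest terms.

-570807

Part I: cross terms: (30*-38 - 38*-39)=342, (38*40 - 12*-38)=1976, (12*30 - -21*40)=1200, (-21*1 - -16*30)=459, (-16*1 - -26*1)=10, (-26*-39 - 30*1)=984; twice the area = |4971| = 4971; area = 4971/2; boundary points = 1 + 26 + 1 + 1 + 10 + 8 = 47; strictly interior points = area - boundary/2 + 1 = 2463; answer 2463
Part II: Y1 = 2463; c = 29; T(2) = 3*(-13) - 3*(29) = -126; iterating: T(2)=-126, T(3)=-339, T(4)=-639, T(5)=-900, T(6)=-783, T(7)=351, T(8)=3402, T(9)=9153, T(10)=17253, T(11)=24300, T(12)=21141, T(13)=-9477, T(14)=-91854, T(15)=-247131, T(16)=-465831, T(17)=-656100, T(18)=-570807; answer -570807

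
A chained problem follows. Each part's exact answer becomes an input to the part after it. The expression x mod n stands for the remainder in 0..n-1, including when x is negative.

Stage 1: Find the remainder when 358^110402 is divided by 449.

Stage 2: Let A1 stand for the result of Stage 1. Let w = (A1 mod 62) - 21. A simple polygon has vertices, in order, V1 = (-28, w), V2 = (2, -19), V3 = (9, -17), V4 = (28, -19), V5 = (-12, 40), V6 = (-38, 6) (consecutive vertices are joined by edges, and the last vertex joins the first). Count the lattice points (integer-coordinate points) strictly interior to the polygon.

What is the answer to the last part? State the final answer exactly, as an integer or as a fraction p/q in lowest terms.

Stage 1: squarings mod 449: 358^1=358, 358^2=199, 358^4=89, 358^8=288, 358^16=328, 358^32=273, 358^64=444, 358^128=25, 358^256=176, 358^512=444, 358^1024=25, 358^2048=176, 358^4096=444, 358^8192=25, 358^16384=176, 358^32768=444, 358^65536=25; 358^110402 = 358^2 * 358^64 * 358^256 * 358^512 * 358^1024 * 358^2048 * 358^8192 * 358^32768 * 358^65536 = 269 (mod 449); answer 269
Stage 2: A1 = 269; w = 0; cross terms: (-28*-19 - 2*0)=532, (2*-17 - 9*-19)=137, (9*-19 - 28*-17)=305, (28*40 - -12*-19)=892, (-12*6 - -38*40)=1448, (-38*0 - -28*6)=168; twice the area = |3482| = 3482; area = 1741; boundary points = 1 + 1 + 1 + 1 + 2 + 2 = 8; strictly interior points = area - boundary/2 + 1 = 1738; answer 1738

1738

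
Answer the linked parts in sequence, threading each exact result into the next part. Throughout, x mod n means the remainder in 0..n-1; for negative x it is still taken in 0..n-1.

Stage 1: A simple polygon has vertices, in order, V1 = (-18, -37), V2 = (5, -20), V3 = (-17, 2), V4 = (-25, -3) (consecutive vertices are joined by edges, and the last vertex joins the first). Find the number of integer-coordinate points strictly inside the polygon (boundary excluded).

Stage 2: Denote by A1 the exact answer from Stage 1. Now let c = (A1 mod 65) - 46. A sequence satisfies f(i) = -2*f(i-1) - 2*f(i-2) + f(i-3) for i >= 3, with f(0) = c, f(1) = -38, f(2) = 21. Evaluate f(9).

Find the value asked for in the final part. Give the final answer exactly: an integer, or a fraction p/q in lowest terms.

Stage 1: cross terms: (-18*-20 - 5*-37)=545, (5*2 - -17*-20)=-330, (-17*-3 - -25*2)=101, (-25*-37 - -18*-3)=871; twice the area = |1187| = 1187; area = 1187/2; boundary points = 1 + 22 + 1 + 1 = 25; strictly interior points = area - boundary/2 + 1 = 582; answer 582
Stage 2: A1 = 582; c = 16; f(3) = -2*(21) - 2*(-38) + 1*(16) = 50; iterating: f(3)=50, f(4)=-180, f(5)=281, f(6)=-152, f(7)=-438, f(8)=1461, f(9)=-2198; answer -2198

-2198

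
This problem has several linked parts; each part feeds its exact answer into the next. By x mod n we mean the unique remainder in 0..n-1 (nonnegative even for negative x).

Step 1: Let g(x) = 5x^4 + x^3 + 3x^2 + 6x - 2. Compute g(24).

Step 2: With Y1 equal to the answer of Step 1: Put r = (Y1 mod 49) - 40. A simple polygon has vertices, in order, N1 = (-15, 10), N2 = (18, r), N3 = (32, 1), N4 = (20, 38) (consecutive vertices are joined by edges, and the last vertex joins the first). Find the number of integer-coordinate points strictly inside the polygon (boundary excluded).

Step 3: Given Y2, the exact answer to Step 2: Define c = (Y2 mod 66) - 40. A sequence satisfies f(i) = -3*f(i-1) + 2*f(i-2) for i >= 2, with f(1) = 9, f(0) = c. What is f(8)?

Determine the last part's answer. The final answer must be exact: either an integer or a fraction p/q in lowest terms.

-31829

Step 1: 5*(24)^4 + 1*(24)^3 + 3*(24)^2 + 6*(24)^1 - 2 = (1658880) + (13824) + (1728) + (144) + (-2) = 1674574; answer 1674574
Step 2: Y1 = 1674574; r = 8; cross terms: (-15*8 - 18*10)=-300, (18*1 - 32*8)=-238, (32*38 - 20*1)=1196, (20*10 - -15*38)=770; twice the area = |1428| = 1428; area = 714; boundary points = 1 + 7 + 1 + 7 = 16; strictly interior points = area - boundary/2 + 1 = 707; answer 707
Step 3: Y2 = 707; c = 7; f(2) = -3*(9) + 2*(7) = -13; iterating: f(2)=-13, f(3)=57, f(4)=-197, f(5)=705, f(6)=-2509, f(7)=8937, f(8)=-31829; answer -31829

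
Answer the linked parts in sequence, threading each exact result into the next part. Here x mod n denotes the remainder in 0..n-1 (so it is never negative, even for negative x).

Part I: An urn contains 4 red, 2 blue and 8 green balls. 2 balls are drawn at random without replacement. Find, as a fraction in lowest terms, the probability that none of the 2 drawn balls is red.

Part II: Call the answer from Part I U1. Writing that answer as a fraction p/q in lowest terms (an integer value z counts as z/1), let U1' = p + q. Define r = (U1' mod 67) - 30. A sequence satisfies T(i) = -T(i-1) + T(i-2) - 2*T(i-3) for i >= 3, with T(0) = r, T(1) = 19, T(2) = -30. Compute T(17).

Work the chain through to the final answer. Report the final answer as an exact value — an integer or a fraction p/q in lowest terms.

Part I: total draws C(14,2) = 91; favorable C(10,2) = 45; P = 45/91; answer 45/91
Part II: U1 = 45/91; threaded value p + q = 136; r = -28; T(3) = -1*(-30) + 1*(19) - 2*(-28) = 105; iterating: T(3)=105, T(4)=-173, T(5)=338, T(6)=-721, T(7)=1405, T(8)=-2802, T(9)=5649, T(10)=-11261, T(11)=22514, T(12)=-45073, T(13)=90109, T(14)=-180210, T(15)=360465, T(16)=-720893, T(17)=1441778; answer 1441778

1441778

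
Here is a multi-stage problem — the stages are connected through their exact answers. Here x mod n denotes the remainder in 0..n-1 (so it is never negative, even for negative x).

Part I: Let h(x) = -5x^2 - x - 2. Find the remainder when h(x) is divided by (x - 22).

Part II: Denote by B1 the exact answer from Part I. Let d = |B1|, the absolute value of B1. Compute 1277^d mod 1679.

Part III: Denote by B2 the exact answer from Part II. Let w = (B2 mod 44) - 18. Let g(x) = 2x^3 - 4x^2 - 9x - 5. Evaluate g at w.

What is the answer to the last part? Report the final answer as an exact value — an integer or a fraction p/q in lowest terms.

Part I: remainder = value at the root: -5*(22)^2 - 1*(22)^1 - 2 = (-2420) + (-22) + (-2) = -2444; answer -2444
Part II: B1 = -2444; d = 2444; squarings mod 1679: 1277^1=1277, 1277^2=420, 1277^4=105, 1277^8=951, 1277^16=1099, 1277^32=600, 1277^64=694, 1277^128=1442, 1277^256=762, 1277^512=1389, 1277^1024=150, 1277^2048=673; 1277^2444 = 1277^4 * 1277^8 * 1277^128 * 1277^256 * 1277^2048 = 673 (mod 1679); answer 673
Part III: B2 = 673; w = -5; 2*(-5)^3 - 4*(-5)^2 - 9*(-5)^1 - 5 = (-250) + (-100) + (45) + (-5) = -310; answer -310

-310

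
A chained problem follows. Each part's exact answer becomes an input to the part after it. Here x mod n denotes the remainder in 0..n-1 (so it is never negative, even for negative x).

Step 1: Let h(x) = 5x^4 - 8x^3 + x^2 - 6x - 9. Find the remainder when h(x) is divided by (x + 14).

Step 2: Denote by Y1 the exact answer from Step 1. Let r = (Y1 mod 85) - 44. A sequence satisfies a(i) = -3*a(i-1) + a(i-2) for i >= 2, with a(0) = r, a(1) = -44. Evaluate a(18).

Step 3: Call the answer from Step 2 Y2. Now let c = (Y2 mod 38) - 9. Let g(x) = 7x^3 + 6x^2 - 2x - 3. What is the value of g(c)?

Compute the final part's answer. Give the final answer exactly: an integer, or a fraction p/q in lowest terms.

234

Step 1: remainder = value at the root: 5*(-14)^4 - 8*(-14)^3 + 1*(-14)^2 - 6*(-14)^1 - 9 = (192080) + (21952) + (196) + (84) + (-9) = 214303; answer 214303
Step 2: Y1 = 214303; r = -26; a(2) = -3*(-44) + 1*(-26) = 106; iterating: a(2)=106, a(3)=-362, a(4)=1192, a(5)=-3938, a(6)=13006, a(7)=-42956, a(8)=141874, a(9)=-468578, a(10)=1547608, a(11)=-5111402, a(12)=16881814, a(13)=-55756844, a(14)=184152346, a(15)=-608213882, a(16)=2008793992, a(17)=-6634595858, a(18)=21912581566; answer 21912581566
Step 3: Y2 = 21912581566; c = 3; 7*(3)^3 + 6*(3)^2 - 2*(3)^1 - 3 = (189) + (54) + (-6) + (-3) = 234; answer 234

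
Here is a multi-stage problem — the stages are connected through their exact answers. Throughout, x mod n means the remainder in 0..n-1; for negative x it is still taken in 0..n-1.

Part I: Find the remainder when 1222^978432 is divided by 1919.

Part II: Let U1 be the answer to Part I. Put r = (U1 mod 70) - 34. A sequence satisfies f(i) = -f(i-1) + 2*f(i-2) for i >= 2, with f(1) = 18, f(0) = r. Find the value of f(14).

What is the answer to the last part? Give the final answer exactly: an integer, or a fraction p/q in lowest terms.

-70988

Part I: squarings mod 1919: 1222^1=1222, 1222^2=302, 1222^4=1011, 1222^8=1213, 1222^16=1415, 1222^32=708, 1222^64=405, 1222^128=910, 1222^256=1011, 1222^512=1213, 1222^1024=1415, 1222^2048=708, 1222^4096=405, 1222^8192=910, 1222^16384=1011, 1222^32768=1213, 1222^65536=1415, 1222^131072=708, 1222^262144=405, 1222^524288=910; 1222^978432 = 1222^512 * 1222^1024 * 1222^2048 * 1222^8192 * 1222^16384 * 1222^32768 * 1222^131072 * 1222^262144 * 1222^524288 = 809 (mod 1919); answer 809
Part II: U1 = 809; r = 5; f(2) = -1*(18) + 2*(5) = -8; iterating: f(2)=-8, f(3)=44, f(4)=-60, f(5)=148, f(6)=-268, f(7)=564, f(8)=-1100, f(9)=2228, f(10)=-4428, f(11)=8884, f(12)=-17740, f(13)=35508, f(14)=-70988; answer -70988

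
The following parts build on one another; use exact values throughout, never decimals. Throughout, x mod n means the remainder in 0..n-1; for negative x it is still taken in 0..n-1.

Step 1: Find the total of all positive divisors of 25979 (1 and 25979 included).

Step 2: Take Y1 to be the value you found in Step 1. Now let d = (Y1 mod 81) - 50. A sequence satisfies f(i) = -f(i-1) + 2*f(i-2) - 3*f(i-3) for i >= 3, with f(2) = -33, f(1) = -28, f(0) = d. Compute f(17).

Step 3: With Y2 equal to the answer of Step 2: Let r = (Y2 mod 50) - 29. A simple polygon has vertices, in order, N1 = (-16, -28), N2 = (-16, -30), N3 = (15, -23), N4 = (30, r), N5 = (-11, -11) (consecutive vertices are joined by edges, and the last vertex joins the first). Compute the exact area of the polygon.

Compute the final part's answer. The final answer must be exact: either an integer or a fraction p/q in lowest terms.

Step 1: 25979 = 83 * 313; sigma = (1 + 83) * (1 + 313) = 84 * 314 = 26376; answer 26376
Step 2: Y1 = 26376; d = 1; f(3) = -1*(-33) + 2*(-28) - 3*(1) = -26; iterating: f(3)=-26, f(4)=44, f(5)=3, f(6)=163, f(7)=-289, f(8)=606, f(9)=-1673, f(10)=3752, f(11)=-8916, f(12)=21439, f(13)=-50527, f(14)=120153, f(15)=-285524, f(16)=677411, f(17)=-1608918; answer -1608918
Step 3: Y2 = -1608918; r = 3; cross terms: (-16*-30 - -16*-28)=32, (-16*-23 - 15*-30)=818, (15*3 - 30*-23)=735, (30*-11 - -11*3)=-297, (-11*-28 - -16*-11)=132; twice the area = |1420| = 1420; area = 710; answer 710

710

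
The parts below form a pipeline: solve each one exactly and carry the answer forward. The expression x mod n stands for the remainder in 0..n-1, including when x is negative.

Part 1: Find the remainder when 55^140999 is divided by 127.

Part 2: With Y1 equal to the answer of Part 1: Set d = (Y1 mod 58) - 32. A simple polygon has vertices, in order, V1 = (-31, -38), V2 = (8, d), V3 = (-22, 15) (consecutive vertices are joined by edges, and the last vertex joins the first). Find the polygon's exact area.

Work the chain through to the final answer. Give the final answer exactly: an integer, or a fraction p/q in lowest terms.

1905/2

Part 1: squarings mod 127: 55^1=55, 55^2=104, 55^4=21, 55^8=60, 55^16=44, 55^32=31, 55^64=72, 55^128=104, 55^256=21, 55^512=60, 55^1024=44, 55^2048=31, 55^4096=72, 55^8192=104, 55^16384=21, 55^32768=60, 55^65536=44, 55^131072=31; 55^140999 = 55^1 * 55^2 * 55^4 * 55^64 * 55^128 * 55^512 * 55^1024 * 55^8192 * 55^131072 = 12 (mod 127); answer 12
Part 2: Y1 = 12; d = -20; cross terms: (-31*-20 - 8*-38)=924, (8*15 - -22*-20)=-320, (-22*-38 - -31*15)=1301; twice the area = |1905| = 1905; area = 1905/2; answer 1905/2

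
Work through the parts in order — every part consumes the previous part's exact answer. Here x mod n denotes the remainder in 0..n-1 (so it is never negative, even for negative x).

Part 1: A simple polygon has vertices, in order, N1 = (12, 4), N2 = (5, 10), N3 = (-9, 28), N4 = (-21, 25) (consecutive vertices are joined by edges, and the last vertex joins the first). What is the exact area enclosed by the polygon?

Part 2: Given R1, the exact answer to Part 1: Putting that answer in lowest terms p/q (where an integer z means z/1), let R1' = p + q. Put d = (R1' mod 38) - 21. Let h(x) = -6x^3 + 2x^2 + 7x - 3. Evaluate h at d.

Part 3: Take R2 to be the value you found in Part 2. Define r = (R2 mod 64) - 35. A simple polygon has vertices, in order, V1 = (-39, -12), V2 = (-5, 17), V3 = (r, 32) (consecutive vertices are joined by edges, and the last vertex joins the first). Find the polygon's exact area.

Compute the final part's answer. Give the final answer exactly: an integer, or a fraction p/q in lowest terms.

99/2

Part 1: cross terms: (12*10 - 5*4)=100, (5*28 - -9*10)=230, (-9*25 - -21*28)=363, (-21*4 - 12*25)=-384; twice the area = |309| = 309; area = 309/2; answer 309/2
Part 2: R1 = 309/2; threaded value p + q = 311; d = -14; -6*(-14)^3 + 2*(-14)^2 + 7*(-14)^1 - 3 = (16464) + (392) + (-98) + (-3) = 16755; answer 16755
Part 3: R2 = 16755; r = 16; cross terms: (-39*17 - -5*-12)=-723, (-5*32 - 16*17)=-432, (16*-12 - -39*32)=1056; twice the area = |-99| = 99; area = 99/2; answer 99/2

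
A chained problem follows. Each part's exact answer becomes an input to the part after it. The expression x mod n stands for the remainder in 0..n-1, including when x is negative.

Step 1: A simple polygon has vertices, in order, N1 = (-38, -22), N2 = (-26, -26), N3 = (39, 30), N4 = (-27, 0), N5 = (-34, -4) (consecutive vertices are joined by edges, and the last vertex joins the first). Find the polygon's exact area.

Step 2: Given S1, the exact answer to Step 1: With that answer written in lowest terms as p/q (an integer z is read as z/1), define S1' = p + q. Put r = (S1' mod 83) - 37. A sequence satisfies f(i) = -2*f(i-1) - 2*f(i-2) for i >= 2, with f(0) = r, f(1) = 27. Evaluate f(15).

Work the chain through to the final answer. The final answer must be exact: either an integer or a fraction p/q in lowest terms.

Step 1: cross terms: (-38*-26 - -26*-22)=416, (-26*30 - 39*-26)=234, (39*0 - -27*30)=810, (-27*-4 - -34*0)=108, (-34*-22 - -38*-4)=596; twice the area = |2164| = 2164; area = 1082; answer 1082
Step 2: S1 = 1082; threaded value p + q = 1083; r = -33; f(2) = -2*(27) - 2*(-33) = 12; iterating: f(2)=12, f(3)=-78, f(4)=132, f(5)=-108, f(6)=-48, f(7)=312, f(8)=-528, f(9)=432, f(10)=192, f(11)=-1248, f(12)=2112, f(13)=-1728, f(14)=-768, f(15)=4992; answer 4992

4992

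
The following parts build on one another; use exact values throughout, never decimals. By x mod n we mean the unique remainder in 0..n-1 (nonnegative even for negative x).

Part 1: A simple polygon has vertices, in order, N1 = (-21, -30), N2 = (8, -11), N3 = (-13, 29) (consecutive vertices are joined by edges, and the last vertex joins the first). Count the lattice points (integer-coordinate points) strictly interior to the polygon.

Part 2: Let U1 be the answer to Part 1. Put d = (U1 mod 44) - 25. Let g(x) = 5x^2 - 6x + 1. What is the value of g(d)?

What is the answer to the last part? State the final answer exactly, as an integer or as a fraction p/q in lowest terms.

145

Part 1: cross terms: (-21*-11 - 8*-30)=471, (8*29 - -13*-11)=89, (-13*-30 - -21*29)=999; twice the area = |1559| = 1559; area = 1559/2; boundary points = 1 + 1 + 1 = 3; strictly interior points = area - boundary/2 + 1 = 779; answer 779
Part 2: U1 = 779; d = 6; 5*(6)^2 - 6*(6)^1 + 1 = (180) + (-36) + (1) = 145; answer 145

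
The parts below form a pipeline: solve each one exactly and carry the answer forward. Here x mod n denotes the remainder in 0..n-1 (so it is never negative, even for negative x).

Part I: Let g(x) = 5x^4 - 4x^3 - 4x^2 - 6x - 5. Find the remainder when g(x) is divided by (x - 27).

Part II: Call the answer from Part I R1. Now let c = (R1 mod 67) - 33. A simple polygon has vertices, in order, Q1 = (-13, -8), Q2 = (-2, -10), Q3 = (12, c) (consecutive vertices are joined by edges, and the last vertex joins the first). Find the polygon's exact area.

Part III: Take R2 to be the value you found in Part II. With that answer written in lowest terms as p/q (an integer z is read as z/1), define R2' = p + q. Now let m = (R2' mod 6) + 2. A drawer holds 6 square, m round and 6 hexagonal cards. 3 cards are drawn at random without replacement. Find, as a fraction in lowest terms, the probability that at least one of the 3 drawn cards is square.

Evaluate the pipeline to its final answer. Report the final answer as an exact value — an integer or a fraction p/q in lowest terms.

Part I: remainder = value at the root: 5*(27)^4 - 4*(27)^3 - 4*(27)^2 - 6*(27)^1 - 5 = (2657205) + (-78732) + (-2916) + (-162) + (-5) = 2575390; answer 2575390
Part II: R1 = 2575390; c = 11; cross terms: (-13*-10 - -2*-8)=114, (-2*11 - 12*-10)=98, (12*-8 - -13*11)=47; twice the area = |259| = 259; area = 259/2; answer 259/2
Part III: R2 = 259/2; threaded value p + q = 261; m = 5; total draws C(17,3) = 680; complement C(11,3) = 165; favorable 680 - 165 = 515; P = 103/136; answer 103/136

103/136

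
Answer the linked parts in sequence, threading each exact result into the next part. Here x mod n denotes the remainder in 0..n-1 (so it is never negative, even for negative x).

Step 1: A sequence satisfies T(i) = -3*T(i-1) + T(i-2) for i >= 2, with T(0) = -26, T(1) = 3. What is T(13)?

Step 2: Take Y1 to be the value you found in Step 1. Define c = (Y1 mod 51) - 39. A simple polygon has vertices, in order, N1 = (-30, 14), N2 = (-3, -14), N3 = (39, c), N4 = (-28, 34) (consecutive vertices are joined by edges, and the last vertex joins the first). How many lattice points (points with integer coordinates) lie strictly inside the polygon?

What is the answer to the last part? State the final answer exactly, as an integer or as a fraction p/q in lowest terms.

1473

Step 1: T(2) = -3*(3) + 1*(-26) = -35; iterating: T(2)=-35, T(3)=108, T(4)=-359, T(5)=1185, T(6)=-3914, T(7)=12927, T(8)=-42695, T(9)=141012, T(10)=-465731, T(11)=1538205, T(12)=-5080346, T(13)=16779243; answer 16779243
Step 2: Y1 = 16779243; c = 0; cross terms: (-30*-14 - -3*14)=462, (-3*0 - 39*-14)=546, (39*34 - -28*0)=1326, (-28*14 - -30*34)=628; twice the area = |2962| = 2962; area = 1481; boundary points = 1 + 14 + 1 + 2 = 18; strictly interior points = area - boundary/2 + 1 = 1473; answer 1473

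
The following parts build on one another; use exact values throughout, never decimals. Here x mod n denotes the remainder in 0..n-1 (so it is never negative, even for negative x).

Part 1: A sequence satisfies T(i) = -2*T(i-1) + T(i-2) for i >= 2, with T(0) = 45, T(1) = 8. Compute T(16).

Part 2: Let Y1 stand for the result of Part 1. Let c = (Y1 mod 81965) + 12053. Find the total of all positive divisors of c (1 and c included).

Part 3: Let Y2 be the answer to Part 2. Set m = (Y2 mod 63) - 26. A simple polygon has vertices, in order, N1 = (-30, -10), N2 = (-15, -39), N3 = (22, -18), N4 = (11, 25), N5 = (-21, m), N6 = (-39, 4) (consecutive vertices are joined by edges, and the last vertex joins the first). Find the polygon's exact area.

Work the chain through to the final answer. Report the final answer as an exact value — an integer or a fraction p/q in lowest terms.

3847/2

Part 1: T(2) = -2*(8) + 1*(45) = 29; iterating: T(2)=29, T(3)=-50, T(4)=129, T(5)=-308, T(6)=745, T(7)=-1798, T(8)=4341, T(9)=-10480, T(10)=25301, T(11)=-61082, T(12)=147465, T(13)=-356012, T(14)=859489, T(15)=-2074990, T(16)=5009469; answer 5009469
Part 2: Y1 = 5009469; c = 21657; 21657 = 3 * 7219; sigma = (1 + 3) * (1 + 7219) = 4 * 7220 = 28880; answer 28880
Part 3: Y2 = 28880; m = 0; cross terms: (-30*-39 - -15*-10)=1020, (-15*-18 - 22*-39)=1128, (22*25 - 11*-18)=748, (11*0 - -21*25)=525, (-21*4 - -39*0)=-84, (-39*-10 - -30*4)=510; twice the area = |3847| = 3847; area = 3847/2; answer 3847/2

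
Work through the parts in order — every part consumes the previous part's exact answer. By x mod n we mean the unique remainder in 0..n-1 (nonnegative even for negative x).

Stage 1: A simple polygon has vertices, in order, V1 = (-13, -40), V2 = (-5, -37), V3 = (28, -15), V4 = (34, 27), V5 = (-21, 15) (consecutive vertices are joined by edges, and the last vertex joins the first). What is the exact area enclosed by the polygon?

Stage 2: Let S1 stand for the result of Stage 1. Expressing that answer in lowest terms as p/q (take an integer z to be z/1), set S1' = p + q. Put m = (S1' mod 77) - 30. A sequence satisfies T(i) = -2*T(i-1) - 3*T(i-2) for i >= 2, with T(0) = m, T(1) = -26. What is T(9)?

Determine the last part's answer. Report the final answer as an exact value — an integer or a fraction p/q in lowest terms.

Stage 1: cross terms: (-13*-37 - -5*-40)=281, (-5*-15 - 28*-37)=1111, (28*27 - 34*-15)=1266, (34*15 - -21*27)=1077, (-21*-40 - -13*15)=1035; twice the area = |4770| = 4770; area = 2385; answer 2385
Stage 2: S1 = 2385; threaded value p + q = 2386; m = 46; T(2) = -2*(-26) - 3*(46) = -86; iterating: T(2)=-86, T(3)=250, T(4)=-242, T(5)=-266, T(6)=1258, T(7)=-1718, T(8)=-338, T(9)=5830; answer 5830

5830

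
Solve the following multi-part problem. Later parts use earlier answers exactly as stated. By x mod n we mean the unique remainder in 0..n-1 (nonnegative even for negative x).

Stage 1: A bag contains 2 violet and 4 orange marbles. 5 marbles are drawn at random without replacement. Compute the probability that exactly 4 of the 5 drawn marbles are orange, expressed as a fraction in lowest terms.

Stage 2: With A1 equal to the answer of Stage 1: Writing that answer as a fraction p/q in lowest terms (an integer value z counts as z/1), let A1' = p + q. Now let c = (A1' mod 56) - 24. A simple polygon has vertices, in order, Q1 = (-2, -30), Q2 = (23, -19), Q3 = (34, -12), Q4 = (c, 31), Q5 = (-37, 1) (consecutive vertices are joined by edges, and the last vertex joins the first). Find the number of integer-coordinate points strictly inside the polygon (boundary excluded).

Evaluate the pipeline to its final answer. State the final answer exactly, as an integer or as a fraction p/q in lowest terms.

Stage 1: total draws C(6,5) = 6; favorable C(4,4)*C(2,1) = 2; P = 1/3; answer 1/3
Stage 2: A1 = 1/3; threaded value p + q = 4; c = -20; cross terms: (-2*-19 - 23*-30)=728, (23*-12 - 34*-19)=370, (34*31 - -20*-12)=814, (-20*1 - -37*31)=1127, (-37*-30 - -2*1)=1112; twice the area = |4151| = 4151; area = 4151/2; boundary points = 1 + 1 + 1 + 1 + 1 = 5; strictly interior points = area - boundary/2 + 1 = 2074; answer 2074

2074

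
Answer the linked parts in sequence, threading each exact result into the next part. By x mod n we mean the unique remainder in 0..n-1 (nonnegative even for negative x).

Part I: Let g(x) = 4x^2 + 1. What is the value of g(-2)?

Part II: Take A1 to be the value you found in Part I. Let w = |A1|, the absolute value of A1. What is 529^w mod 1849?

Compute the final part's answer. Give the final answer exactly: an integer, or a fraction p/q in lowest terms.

1443

Part I: 4*(-2)^2 + 1 = (16) + (1) = 17; answer 17
Part II: A1 = 17; w = 17; squarings mod 1849: 529^1=529, 529^2=642, 529^4=1686, 529^8=683, 529^16=541; 529^17 = 529^1 * 529^16 = 1443 (mod 1849); answer 1443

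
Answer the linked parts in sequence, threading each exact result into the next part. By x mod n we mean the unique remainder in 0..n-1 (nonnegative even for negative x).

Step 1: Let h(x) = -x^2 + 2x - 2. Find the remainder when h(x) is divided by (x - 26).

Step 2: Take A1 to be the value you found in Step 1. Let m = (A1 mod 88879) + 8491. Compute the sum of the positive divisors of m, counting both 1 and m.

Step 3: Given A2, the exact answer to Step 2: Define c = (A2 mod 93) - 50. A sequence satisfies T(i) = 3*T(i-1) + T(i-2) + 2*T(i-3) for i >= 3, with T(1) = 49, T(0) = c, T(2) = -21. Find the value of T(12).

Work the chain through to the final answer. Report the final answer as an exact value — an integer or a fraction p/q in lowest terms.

1835888

Step 1: remainder = value at the root: -1*(26)^2 + 2*(26)^1 - 2 = (-676) + (52) + (-2) = -626; answer -626
Step 2: A1 = -626; m = 96744; 96744 = 2^3 * 3 * 29 * 139; sigma = (1 + 2 + 4 + 8) * (1 + 3) * (1 + 29) * (1 + 139) = 15 * 4 * 30 * 140 = 252000; answer 252000
Step 3: A2 = 252000; c = 13; T(3) = 3*(-21) + 1*(49) + 2*(13) = 12; iterating: T(3)=12, T(4)=113, T(5)=309, T(6)=1064, T(7)=3727, T(8)=12863, T(9)=44444, T(10)=153649, T(11)=531117, T(12)=1835888; answer 1835888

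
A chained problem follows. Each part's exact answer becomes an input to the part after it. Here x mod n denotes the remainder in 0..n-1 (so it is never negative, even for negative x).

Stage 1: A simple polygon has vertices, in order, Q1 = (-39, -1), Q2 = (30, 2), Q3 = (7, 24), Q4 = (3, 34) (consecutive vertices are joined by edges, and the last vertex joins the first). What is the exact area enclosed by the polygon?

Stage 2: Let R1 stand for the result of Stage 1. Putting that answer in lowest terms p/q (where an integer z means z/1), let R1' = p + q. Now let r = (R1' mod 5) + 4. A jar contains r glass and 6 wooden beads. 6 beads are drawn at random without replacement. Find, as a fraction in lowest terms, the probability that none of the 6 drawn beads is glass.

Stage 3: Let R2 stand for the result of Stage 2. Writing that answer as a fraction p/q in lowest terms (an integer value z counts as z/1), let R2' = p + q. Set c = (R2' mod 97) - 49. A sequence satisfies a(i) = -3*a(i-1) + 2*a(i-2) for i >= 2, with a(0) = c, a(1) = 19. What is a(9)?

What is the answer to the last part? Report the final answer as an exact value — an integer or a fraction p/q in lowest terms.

-140213

Stage 1: cross terms: (-39*2 - 30*-1)=-48, (30*24 - 7*2)=706, (7*34 - 3*24)=166, (3*-1 - -39*34)=1323; twice the area = |2147| = 2147; area = 2147/2; answer 2147/2
Stage 2: R1 = 2147/2; threaded value p + q = 2149; r = 8; total draws C(14,6) = 3003; favorable C(6,6) = 1; P = 1/3003; answer 1/3003
Stage 3: R2 = 1/3003; threaded value p + q = 3004; c = 45; a(2) = -3*(19) + 2*(45) = 33; iterating: a(2)=33, a(3)=-61, a(4)=249, a(5)=-869, a(6)=3105, a(7)=-11053, a(8)=39369, a(9)=-140213; answer -140213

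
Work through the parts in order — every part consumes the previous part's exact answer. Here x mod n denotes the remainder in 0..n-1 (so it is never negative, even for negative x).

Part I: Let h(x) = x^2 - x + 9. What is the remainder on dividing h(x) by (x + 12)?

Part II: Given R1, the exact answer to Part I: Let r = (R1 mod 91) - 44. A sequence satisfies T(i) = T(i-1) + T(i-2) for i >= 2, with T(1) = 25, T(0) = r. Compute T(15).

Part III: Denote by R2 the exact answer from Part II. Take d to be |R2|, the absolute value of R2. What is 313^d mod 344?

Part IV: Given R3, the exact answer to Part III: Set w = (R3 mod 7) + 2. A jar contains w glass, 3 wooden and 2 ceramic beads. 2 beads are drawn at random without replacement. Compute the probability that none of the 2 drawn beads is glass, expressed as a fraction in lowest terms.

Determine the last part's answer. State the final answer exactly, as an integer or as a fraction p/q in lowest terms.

Part I: remainder = value at the root: 1*(-12)^2 - 1*(-12)^1 + 9 = (144) + (12) + (9) = 165; answer 165
Part II: R1 = 165; r = 30; T(2) = 1*(25) + 1*(30) = 55; iterating: T(2)=55, T(3)=80, T(4)=135, T(5)=215, T(6)=350, T(7)=565, T(8)=915, T(9)=1480, T(10)=2395, T(11)=3875, T(12)=6270, T(13)=10145, T(14)=16415, T(15)=26560; answer 26560
Part III: R2 = 26560; d = 26560; squarings mod 344: 313^1=313, 313^2=273, 313^4=225, 313^8=57, 313^16=153, 313^32=17, 313^64=289, 313^128=273, 313^256=225, 313^512=57, 313^1024=153, 313^2048=17, 313^4096=289, 313^8192=273, 313^16384=225; 313^26560 = 313^64 * 313^128 * 313^256 * 313^512 * 313^1024 * 313^8192 * 313^16384 = 153 (mod 344); answer 153
Part IV: R3 = 153; w = 8; total draws C(13,2) = 78; favorable C(5,2) = 10; P = 5/39; answer 5/39

5/39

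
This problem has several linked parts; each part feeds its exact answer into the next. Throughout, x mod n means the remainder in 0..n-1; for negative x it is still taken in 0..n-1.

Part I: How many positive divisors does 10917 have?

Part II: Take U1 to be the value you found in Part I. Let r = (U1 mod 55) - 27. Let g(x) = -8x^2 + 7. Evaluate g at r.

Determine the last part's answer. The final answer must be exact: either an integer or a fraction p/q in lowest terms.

Part I: 10917 = 3^2 * 1213; number of divisors = (2+1) * (1+1) = 6; answer 6
Part II: U1 = 6; r = -21; -8*(-21)^2 + 7 = (-3528) + (7) = -3521; answer -3521

-3521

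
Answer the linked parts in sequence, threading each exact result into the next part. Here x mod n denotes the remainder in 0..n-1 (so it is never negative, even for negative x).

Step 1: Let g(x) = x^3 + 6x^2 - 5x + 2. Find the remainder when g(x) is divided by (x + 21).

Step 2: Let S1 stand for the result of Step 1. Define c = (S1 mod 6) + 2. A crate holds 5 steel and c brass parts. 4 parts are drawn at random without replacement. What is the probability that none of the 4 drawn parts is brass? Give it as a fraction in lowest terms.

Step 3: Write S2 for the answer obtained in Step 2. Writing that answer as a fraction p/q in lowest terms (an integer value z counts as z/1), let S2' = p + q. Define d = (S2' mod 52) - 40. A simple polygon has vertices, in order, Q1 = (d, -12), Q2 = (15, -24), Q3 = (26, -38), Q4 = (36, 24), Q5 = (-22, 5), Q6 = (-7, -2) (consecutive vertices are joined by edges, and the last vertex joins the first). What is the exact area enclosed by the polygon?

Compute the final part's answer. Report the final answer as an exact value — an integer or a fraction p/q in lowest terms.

3383/2

Step 1: remainder = value at the root: 1*(-21)^3 + 6*(-21)^2 - 5*(-21)^1 + 2 = (-9261) + (2646) + (105) + (2) = -6508; answer -6508
Step 2: S1 = -6508; c = 4; total draws C(9,4) = 126; favorable C(5,4) = 5; P = 5/126; answer 5/126
Step 3: S2 = 5/126; threaded value p + q = 131; d = -13; cross terms: (-13*-24 - 15*-12)=492, (15*-38 - 26*-24)=54, (26*24 - 36*-38)=1992, (36*5 - -22*24)=708, (-22*-2 - -7*5)=79, (-7*-12 - -13*-2)=58; twice the area = |3383| = 3383; area = 3383/2; answer 3383/2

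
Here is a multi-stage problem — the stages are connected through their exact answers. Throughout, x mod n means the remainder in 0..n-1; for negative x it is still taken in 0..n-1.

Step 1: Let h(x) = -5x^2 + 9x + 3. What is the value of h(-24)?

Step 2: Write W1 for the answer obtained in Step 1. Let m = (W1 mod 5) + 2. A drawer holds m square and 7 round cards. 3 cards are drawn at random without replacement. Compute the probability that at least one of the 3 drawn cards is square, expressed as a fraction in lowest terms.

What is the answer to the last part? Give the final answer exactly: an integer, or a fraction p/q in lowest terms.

Step 1: -5*(-24)^2 + 9*(-24)^1 + 3 = (-2880) + (-216) + (3) = -3093; answer -3093
Step 2: W1 = -3093; m = 4; total draws C(11,3) = 165; complement C(7,3) = 35; favorable 165 - 35 = 130; P = 26/33; answer 26/33

26/33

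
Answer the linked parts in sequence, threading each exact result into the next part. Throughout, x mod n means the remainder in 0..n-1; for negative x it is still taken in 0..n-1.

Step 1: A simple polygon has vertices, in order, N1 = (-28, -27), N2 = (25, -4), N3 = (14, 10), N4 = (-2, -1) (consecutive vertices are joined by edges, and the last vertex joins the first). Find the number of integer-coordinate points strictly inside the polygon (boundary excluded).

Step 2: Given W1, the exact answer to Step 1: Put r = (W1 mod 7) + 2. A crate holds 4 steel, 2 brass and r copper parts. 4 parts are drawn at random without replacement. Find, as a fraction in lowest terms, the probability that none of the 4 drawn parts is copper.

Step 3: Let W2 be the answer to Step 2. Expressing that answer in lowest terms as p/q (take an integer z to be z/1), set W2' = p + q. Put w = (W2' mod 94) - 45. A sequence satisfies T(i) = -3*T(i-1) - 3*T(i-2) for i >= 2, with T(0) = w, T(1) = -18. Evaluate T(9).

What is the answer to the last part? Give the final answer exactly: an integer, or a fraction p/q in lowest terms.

8262

Step 1: cross terms: (-28*-4 - 25*-27)=787, (25*10 - 14*-4)=306, (14*-1 - -2*10)=6, (-2*-27 - -28*-1)=26; twice the area = |1125| = 1125; area = 1125/2; boundary points = 1 + 1 + 1 + 26 = 29; strictly interior points = area - boundary/2 + 1 = 549; answer 549
Step 2: W1 = 549; r = 5; total draws C(11,4) = 330; favorable C(6,4) = 15; P = 1/22; answer 1/22
Step 3: W2 = 1/22; threaded value p + q = 23; w = -22; T(2) = -3*(-18) - 3*(-22) = 120; iterating: T(2)=120, T(3)=-306, T(4)=558, T(5)=-756, T(6)=594, T(7)=486, T(8)=-3240, T(9)=8262; answer 8262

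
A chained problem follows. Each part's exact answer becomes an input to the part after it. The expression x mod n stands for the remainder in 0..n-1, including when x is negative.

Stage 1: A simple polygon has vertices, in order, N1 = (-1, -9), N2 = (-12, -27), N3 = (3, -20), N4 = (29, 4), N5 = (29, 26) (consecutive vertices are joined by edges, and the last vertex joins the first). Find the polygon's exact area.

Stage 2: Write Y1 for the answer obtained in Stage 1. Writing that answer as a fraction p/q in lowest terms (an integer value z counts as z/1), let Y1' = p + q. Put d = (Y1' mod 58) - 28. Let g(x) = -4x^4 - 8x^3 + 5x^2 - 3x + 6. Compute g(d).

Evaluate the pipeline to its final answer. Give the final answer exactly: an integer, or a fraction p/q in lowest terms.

Stage 1: cross terms: (-1*-27 - -12*-9)=-81, (-12*-20 - 3*-27)=321, (3*4 - 29*-20)=592, (29*26 - 29*4)=638, (29*-9 - -1*26)=-235; twice the area = |1235| = 1235; area = 1235/2; answer 1235/2
Stage 2: Y1 = 1235/2; threaded value p + q = 1237; d = -9; -4*(-9)^4 - 8*(-9)^3 + 5*(-9)^2 - 3*(-9)^1 + 6 = (-26244) + (5832) + (405) + (27) + (6) = -19974; answer -19974

-19974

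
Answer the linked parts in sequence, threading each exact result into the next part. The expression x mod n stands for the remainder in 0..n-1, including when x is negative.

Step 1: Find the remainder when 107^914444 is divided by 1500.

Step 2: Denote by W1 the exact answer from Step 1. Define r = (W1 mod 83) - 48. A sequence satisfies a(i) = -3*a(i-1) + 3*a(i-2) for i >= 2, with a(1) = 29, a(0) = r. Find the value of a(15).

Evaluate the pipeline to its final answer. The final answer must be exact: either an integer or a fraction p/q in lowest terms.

5365235880

Step 1: squarings mod 1500: 107^1=107, 107^2=949, 107^4=601, 107^8=1201, 107^16=901, 107^32=301, 107^64=601, 107^128=1201, 107^256=901, 107^512=301, 107^1024=601, 107^2048=1201, 107^4096=901, 107^8192=301, 107^16384=601, 107^32768=1201, 107^65536=901, 107^131072=301, 107^262144=601, 107^524288=1201; 107^914444 = 107^4 * 107^8 * 107^1024 * 107^4096 * 107^8192 * 107^16384 * 107^32768 * 107^65536 * 107^262144 * 107^524288 = 601 (mod 1500); answer 601
Step 2: W1 = 601; r = -28; a(2) = -3*(29) + 3*(-28) = -171; iterating: a(2)=-171, a(3)=600, a(4)=-2313, a(5)=8739, a(6)=-33156, a(7)=125685, a(8)=-476523, a(9)=1806624, a(10)=-6849441, a(11)=25968195, a(12)=-98452908, a(13)=373263309, a(14)=-1415148651, a(15)=5365235880; answer 5365235880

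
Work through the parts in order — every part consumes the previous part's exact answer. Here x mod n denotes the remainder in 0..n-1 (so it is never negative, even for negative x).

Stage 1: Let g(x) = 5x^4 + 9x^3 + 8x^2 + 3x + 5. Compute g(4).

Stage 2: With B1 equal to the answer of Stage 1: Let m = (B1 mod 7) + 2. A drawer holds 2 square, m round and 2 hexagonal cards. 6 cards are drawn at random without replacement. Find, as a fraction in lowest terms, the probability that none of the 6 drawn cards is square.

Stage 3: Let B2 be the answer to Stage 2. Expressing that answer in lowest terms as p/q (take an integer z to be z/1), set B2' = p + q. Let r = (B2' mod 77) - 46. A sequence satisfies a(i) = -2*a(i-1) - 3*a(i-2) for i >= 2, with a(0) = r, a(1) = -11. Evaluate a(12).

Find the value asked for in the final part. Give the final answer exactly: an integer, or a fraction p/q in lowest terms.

-20051

Stage 1: 5*(4)^4 + 9*(4)^3 + 8*(4)^2 + 3*(4)^1 + 5 = (1280) + (576) + (128) + (12) + (5) = 2001; answer 2001
Stage 2: B1 = 2001; m = 8; total draws C(12,6) = 924; favorable C(10,6) = 210; P = 5/22; answer 5/22
Stage 3: B2 = 5/22; threaded value p + q = 27; r = -19; a(2) = -2*(-11) - 3*(-19) = 79; iterating: a(2)=79, a(3)=-125, a(4)=13, a(5)=349, a(6)=-737, a(7)=427, a(8)=1357, a(9)=-3995, a(10)=3919, a(11)=4147, a(12)=-20051; answer -20051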